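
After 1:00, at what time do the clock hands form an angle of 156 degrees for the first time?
At t minutes past 1:00, the hour hand is at 30 x 1 + 0.5t degrees and the minute hand is at 6t degrees.
The smaller angle between them is 156 degrees when |30H - 5.5t| = 156 or |30H - 5.5t| = 204.
With H = 1, solve 30 x 1 - 5.5t = +/- target for each target:
  t = (30 x 1 - 156) / 5.5 = -22.91 (outside (0, 60))
  t = (30 x 1 + 156) / 5.5 = 33.82
  t = (30 x 1 - 204) / 5.5 = -31.64 (outside (0, 60))
  t = (30 x 1 + 204) / 5.5 = 42.55
Valid solutions in (0, 60): {33.82, 42.55} minutes.
The first occurrence is t = 33.82 minutes.
The hands form a 156-degree angle at 33.82 minutes past 1:00.

Final answer: 33.82 minutes past 1:00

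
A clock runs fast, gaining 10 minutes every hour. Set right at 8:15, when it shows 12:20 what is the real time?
For every 60 true minutes, the faulty clock advances 70 minutes, so 1 faulty-clock minute corresponds to 60/70 true minutes.
From 8:15 to 12:20 on the faulty dial is 245 minutes.
True elapsed: 245 x 60/70 = 210 minutes = 3 hours and 30 minutes.
True time: 8:15 + 3 hours and 30 minutes = 11:45.

Final answer: 11:45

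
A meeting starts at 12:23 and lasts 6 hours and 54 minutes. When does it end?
Starting time: 12:23
Adding 54 minutes to 23 minutes: 23 + 54 = 77 minutes = 1 hour and 17 minutes
Adding 6 hours: 12 + 6 + 1 (carry) = 19 - 12 = 7
Final time: 7:17

Final answer: 7:17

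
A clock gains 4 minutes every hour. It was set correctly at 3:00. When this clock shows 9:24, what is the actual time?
For every 60 true minutes, the faulty clock advances 64 minutes, so 1 faulty-clock minute corresponds to 60/64 true minutes.
From 3:00 to 9:24 on the faulty dial is 384 minutes.
True elapsed: 384 x 60/64 = 360 minutes = 6 hours.
True time: 3:00 + 6 hours = 9:00.

Final answer: 9:00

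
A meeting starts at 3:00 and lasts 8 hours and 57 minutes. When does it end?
Starting time: 3:00
Adding 57 minutes to 0 minutes: 0 + 57 = 57 minutes
Adding 8 hours: 3 + 8 = 11
Final time: 11:57

Final answer: 11:57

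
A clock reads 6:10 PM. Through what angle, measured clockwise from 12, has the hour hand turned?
The hour hand moves 30 degrees per hour and 0.5 degrees per minute.
At 6:10: (6) x 30 + 10 x 0.5 = 180 + 5 = 185 degrees

Final answer: 185 degrees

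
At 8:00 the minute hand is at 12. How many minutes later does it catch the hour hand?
The minute hand gains 5.5 degrees per minute on the hour hand.
At 8:00, the hour hand is at 240 degrees and the minute hand is at 0 degrees.
The gap is 240 degrees. Time to close: 240/5.5 = 60 x 8/11 = 43.64 minutes.
The hands overlap at 43.64 minutes past 8:00.

Final answer: 43.64 minutes past 8:00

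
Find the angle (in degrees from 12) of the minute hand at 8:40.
The minute hand moves 6 degrees per minute.
At 8:40: 40 x 6 = 240 degrees

Final answer: 240 degrees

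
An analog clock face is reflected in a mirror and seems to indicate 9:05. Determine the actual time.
Reflection across the vertical (12-6) axis maps a hand at angle A degrees to (360 - A) degrees, which sends a reading of T minutes past 12:00 to (720 - T) minutes past 12:00.
Mirror reads 9:05 = 545 minutes past 12:00.
Actual time: (720 - 545) mod 720 = 175 minutes = 2:55.

Final answer: 2:55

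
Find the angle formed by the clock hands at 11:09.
Hour hand position: 11 x 30 + 9 x 0.5 = 334.5 degrees
Minute hand position: 9 x 6 = 54 degrees
Difference: |334.5 - 54| = 280.5 degrees
Since 280.5 > 180, the smaller angle is 360 - 280.5 = 79.5 degrees

Final answer: 79.5 degrees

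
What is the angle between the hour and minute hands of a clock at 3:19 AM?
Hour hand position: 3 x 30 + 19 x 0.5 = 99.5 degrees
Minute hand position: 19 x 6 = 114 degrees
Difference: |99.5 - 114| = 14.5 degrees
The angle between the hands is 14.5 degrees

Final answer: 14.5 degrees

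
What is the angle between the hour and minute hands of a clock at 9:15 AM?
Hour hand position: 9 x 30 + 15 x 0.5 = 277.5 degrees
Minute hand position: 15 x 6 = 90 degrees
Difference: |277.5 - 90| = 187.5 degrees
Since 187.5 > 180, the smaller angle is 360 - 187.5 = 172.5 degrees

Final answer: 172.5 degrees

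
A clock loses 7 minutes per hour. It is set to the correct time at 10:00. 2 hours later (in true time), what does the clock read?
For every 60 true minutes, the faulty clock advances 60 - 7 = 53 minutes.
True elapsed: 2 hours = 120 minutes.
Faulty clock advances: 120 x 53/60 = 106 minutes (drift: 14 minutes behind).
Shown time: 10:00 + 106 minutes = 11:46.

Final answer: 11:46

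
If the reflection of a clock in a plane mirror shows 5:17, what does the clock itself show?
Reflection across the vertical (12-6) axis maps a hand at angle A degrees to (360 - A) degrees, which sends a reading of T minutes past 12:00 to (720 - T) minutes past 12:00.
Mirror reads 5:17 = 317 minutes past 12:00.
Actual time: (720 - 317) mod 720 = 403 minutes = 6:43.

Final answer: 6:43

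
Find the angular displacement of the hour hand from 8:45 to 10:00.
The hour hand moves 0.5 degrees per minute.
Time elapsed: 10:00 - 8:45 = 75 minutes
Angular displacement: 75 x 0.5 = 37.5 degrees

Final answer: 37.5 degrees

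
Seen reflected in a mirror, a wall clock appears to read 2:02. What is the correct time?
Reflection across the vertical (12-6) axis maps a hand at angle A degrees to (360 - A) degrees, which sends a reading of T minutes past 12:00 to (720 - T) minutes past 12:00.
Mirror reads 2:02 = 122 minutes past 12:00.
Actual time: (720 - 122) mod 720 = 598 minutes = 9:58.

Final answer: 9:58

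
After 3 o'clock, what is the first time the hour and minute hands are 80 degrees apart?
At t minutes past 3:00, the hour hand is at 30 x 3 + 0.5t degrees and the minute hand is at 6t degrees.
The smaller angle between them is 80 degrees when |30H - 5.5t| = 80 or |30H - 5.5t| = 280.
With H = 3, solve 30 x 3 - 5.5t = +/- target for each target:
  t = (30 x 3 - 80) / 5.5 = 1.82
  t = (30 x 3 + 80) / 5.5 = 30.91
  t = (30 x 3 - 280) / 5.5 = -34.55 (outside (0, 60))
  t = (30 x 3 + 280) / 5.5 = 67.27 (outside (0, 60))
Valid solutions in (0, 60): {1.82, 30.91} minutes.
The first occurrence is t = 1.82 minutes.
The hands form a 80-degree angle at 1.82 minutes past 3:00.

Final answer: 1.82 minutes past 3:00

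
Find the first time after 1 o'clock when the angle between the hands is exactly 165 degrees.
At t minutes past 1:00, the hour hand is at 30 x 1 + 0.5t degrees and the minute hand is at 6t degrees.
The smaller angle between them is 165 degrees when |30H - 5.5t| = 165 or |30H - 5.5t| = 195.
With H = 1, solve 30 x 1 - 5.5t = +/- target for each target:
  t = (30 x 1 - 165) / 5.5 = -24.55 (outside (0, 60))
  t = (30 x 1 + 165) / 5.5 = 35.45
  t = (30 x 1 - 195) / 5.5 = -30 (outside (0, 60))
  t = (30 x 1 + 195) / 5.5 = 40.91
Valid solutions in (0, 60): {35.45, 40.91} minutes.
The first occurrence is t = 35.45 minutes.
The hands form a 165-degree angle at 35.45 minutes past 1:00.

Final answer: 35.45 minutes past 1:00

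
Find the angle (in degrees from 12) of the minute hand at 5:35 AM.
The minute hand moves 6 degrees per minute.
At 5:35: 35 x 6 = 210 degrees

Final answer: 210 degrees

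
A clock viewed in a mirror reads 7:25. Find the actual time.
Reflection across the vertical (12-6) axis maps a hand at angle A degrees to (360 - A) degrees, which sends a reading of T minutes past 12:00 to (720 - T) minutes past 12:00.
Mirror reads 7:25 = 445 minutes past 12:00.
Actual time: (720 - 445) mod 720 = 275 minutes = 4:35.

Final answer: 4:35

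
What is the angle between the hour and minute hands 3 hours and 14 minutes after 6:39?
First find the time 3 hours and 14 minutes after 6:39.
Total minutes: 6 x 60 + 39 + 3 x 60 + 14 = 593.
593 mod 720 = 593 minutes = 9:53.
Now compute the angle at 9:53:
Hour hand: 9 x 30 + 53 x 0.5 = 296.5 degrees
Minute hand: 53 x 6 = 318 degrees
Difference: |296.5 - 318| = 21.5 degrees
The angle is 21.5 degrees

Final answer: 21.5 degrees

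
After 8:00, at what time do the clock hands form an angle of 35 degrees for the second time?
At t minutes past 8:00, the hour hand is at 30 x 8 + 0.5t degrees and the minute hand is at 6t degrees.
The smaller angle between them is 35 degrees when |30H - 5.5t| = 35 or |30H - 5.5t| = 325.
With H = 8, solve 30 x 8 - 5.5t = +/- target for each target:
  t = (30 x 8 - 35) / 5.5 = 37.27
  t = (30 x 8 + 35) / 5.5 = 50
  t = (30 x 8 - 325) / 5.5 = -15.45 (outside (0, 60))
  t = (30 x 8 + 325) / 5.5 = 102.73 (outside (0, 60))
Valid solutions in (0, 60): {37.27, 50} minutes.
The second occurrence is t = 50 minutes.
The hands form a 35-degree angle at 50 minutes past 8:00.

Final answer: 50 minutes past 8:00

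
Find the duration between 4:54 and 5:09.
From 4:54 to 5:09:
(5 x 60 + 9) - (4 x 60 + 54) = 309 - 294 = 15 minutes
= 15 minutes

Final answer: 15 minutes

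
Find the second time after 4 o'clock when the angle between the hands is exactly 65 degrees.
At t minutes past 4:00, the hour hand is at 30 x 4 + 0.5t degrees and the minute hand is at 6t degrees.
The smaller angle between them is 65 degrees when |30H - 5.5t| = 65 or |30H - 5.5t| = 295.
With H = 4, solve 30 x 4 - 5.5t = +/- target for each target:
  t = (30 x 4 - 65) / 5.5 = 10
  t = (30 x 4 + 65) / 5.5 = 33.64
  t = (30 x 4 - 295) / 5.5 = -31.82 (outside (0, 60))
  t = (30 x 4 + 295) / 5.5 = 75.45 (outside (0, 60))
Valid solutions in (0, 60): {10, 33.64} minutes.
The second occurrence is t = 33.64 minutes.
The hands form a 65-degree angle at 33.64 minutes past 4:00.

Final answer: 33.64 minutes past 4:00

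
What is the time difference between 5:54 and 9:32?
From 5:54 to 9:32:
(9 x 60 + 32) - (5 x 60 + 54) = 572 - 354 = 218 minutes
= 3 hours and 38 minutes

Final answer: 3 hours and 38 minutes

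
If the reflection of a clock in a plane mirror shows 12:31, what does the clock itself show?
Reflection across the vertical (12-6) axis maps a hand at angle A degrees to (360 - A) degrees, which sends a reading of T minutes past 12:00 to (720 - T) minutes past 12:00.
Mirror reads 12:31 = 31 minutes past 12:00.
Actual time: (720 - 31) mod 720 = 689 minutes = 11:29.

Final answer: 11:29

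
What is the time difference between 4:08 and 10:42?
From 4:08 to 10:42:
(10 x 60 + 42) - (4 x 60 + 8) = 642 - 248 = 394 minutes
= 6 hours and 34 minutes

Final answer: 6 hours and 34 minutes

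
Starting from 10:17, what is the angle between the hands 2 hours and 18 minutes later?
First find the time 2 hours and 18 minutes after 10:17.
Total minutes: 10 x 60 + 17 + 2 x 60 + 18 = 755.
755 mod 720 = 35 minutes = 12:35.
Now compute the angle at 12:35:
Hour hand: 0 x 30 + 35 x 0.5 = 17.5 degrees
Minute hand: 35 x 6 = 210 degrees
Difference: |17.5 - 210| = 192.5 degrees
Smaller angle: 360 - 192.5 = 167.5 degrees

Final answer: 167.5 degrees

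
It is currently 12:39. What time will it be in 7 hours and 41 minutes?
Starting time: 12:39
Adding 41 minutes to 39 minutes: 39 + 41 = 80 minutes = 1 hour and 20 minutes
Adding 7 hours: 12 + 7 + 1 (carry) = 20 - 12 = 8
Final time: 8:20

Final answer: 8:20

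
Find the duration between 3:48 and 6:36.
From 3:48 to 6:36:
(6 x 60 + 36) - (3 x 60 + 48) = 396 - 228 = 168 minutes
= 2 hours and 48 minutes

Final answer: 2 hours and 48 minutes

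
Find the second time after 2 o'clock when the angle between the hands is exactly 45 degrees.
At t minutes past 2:00, the hour hand is at 30 x 2 + 0.5t degrees and the minute hand is at 6t degrees.
The smaller angle between them is 45 degrees when |30H - 5.5t| = 45 or |30H - 5.5t| = 315.
With H = 2, solve 30 x 2 - 5.5t = +/- target for each target:
  t = (30 x 2 - 45) / 5.5 = 2.73
  t = (30 x 2 + 45) / 5.5 = 19.09
  t = (30 x 2 - 315) / 5.5 = -46.36 (outside (0, 60))
  t = (30 x 2 + 315) / 5.5 = 68.18 (outside (0, 60))
Valid solutions in (0, 60): {2.73, 19.09} minutes.
The second occurrence is t = 19.09 minutes.
The hands form a 45-degree angle at 19.09 minutes past 2:00.

Final answer: 19.09 minutes past 2:00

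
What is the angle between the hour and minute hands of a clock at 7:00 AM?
Hour hand position: 7 x 30 + 0 x 0.5 = 210 degrees
Minute hand position: 0 x 6 = 0 degrees
Difference: |210 - 0| = 210 degrees
Since 210 > 180, the smaller angle is 360 - 210 = 150 degrees

Final answer: 150 degrees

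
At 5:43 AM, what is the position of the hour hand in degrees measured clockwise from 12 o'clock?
The hour hand moves 30 degrees per hour and 0.5 degrees per minute.
At 5:43: (5) x 30 + 43 x 0.5 = 150 + 21.5 = 171.5 degrees

Final answer: 171.5 degrees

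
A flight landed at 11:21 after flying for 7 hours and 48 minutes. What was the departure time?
Starting time: 11:21 = 681 total minutes past 12:00
Subtracting: 7 hours and 48 minutes = 468 minutes
681 - 468 = 213 minutes
= 3 hours and 33 minutes past 12:00 = 3:33

Final answer: 3:33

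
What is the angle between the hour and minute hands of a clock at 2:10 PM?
Hour hand position: 2 x 30 + 10 x 0.5 = 65 degrees
Minute hand position: 10 x 6 = 60 degrees
Difference: |65 - 60| = 5 degrees
The angle between the hands is 5 degrees

Final answer: 5 degrees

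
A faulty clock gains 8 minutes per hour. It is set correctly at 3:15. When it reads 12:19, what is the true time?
For every 60 true minutes, the faulty clock advances 68 minutes, so 1 faulty-clock minute corresponds to 60/68 true minutes.
From 3:15 to 12:19 on the faulty dial is 544 minutes.
True elapsed: 544 x 60/68 = 480 minutes = 8 hours.
True time: 3:15 + 8 hours = 11:15.

Final answer: 11:15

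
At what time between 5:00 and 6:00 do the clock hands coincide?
The minute hand gains 5.5 degrees per minute on the hour hand.
At 5:00, the hour hand is at 150 degrees and the minute hand is at 0 degrees.
The gap is 150 degrees. Time to close: 150/5.5 = 60 x 5/11 = 27.27 minutes.
The hands overlap at 27.27 minutes past 5:00.

Final answer: 27.27 minutes past 5:00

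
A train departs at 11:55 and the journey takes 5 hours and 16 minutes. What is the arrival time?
Starting time: 11:55
Adding 16 minutes to 55 minutes: 55 + 16 = 71 minutes = 1 hour and 11 minutes
Adding 5 hours: 11 + 5 + 1 (carry) = 17 - 12 = 5
Final time: 5:11

Final answer: 5:11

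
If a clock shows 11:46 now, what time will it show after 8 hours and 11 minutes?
Starting time: 11:46
Adding 11 minutes to 46 minutes: 46 + 11 = 57 minutes
Adding 8 hours: 11 + 8 = 19 - 12 = 7
Final time: 7:57

Final answer: 7:57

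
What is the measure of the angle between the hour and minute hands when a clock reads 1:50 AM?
Hour hand position: 1 x 30 + 50 x 0.5 = 55 degrees
Minute hand position: 50 x 6 = 300 degrees
Difference: |55 - 300| = 245 degrees
Since 245 > 180, the smaller angle is 360 - 245 = 115 degrees

Final answer: 115 degrees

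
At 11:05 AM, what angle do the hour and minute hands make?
Hour hand position: 11 x 30 + 5 x 0.5 = 332.5 degrees
Minute hand position: 5 x 6 = 30 degrees
Difference: |332.5 - 30| = 302.5 degrees
Since 302.5 > 180, the smaller angle is 360 - 302.5 = 57.5 degrees

Final answer: 57.5 degrees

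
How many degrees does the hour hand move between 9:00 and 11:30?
The hour hand moves 0.5 degrees per minute.
Time elapsed: 11:30 - 9:00 = 150 minutes
Angular displacement: 150 x 0.5 = 75 degrees

Final answer: 75 degrees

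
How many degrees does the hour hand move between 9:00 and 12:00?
The hour hand moves 0.5 degrees per minute.
Time elapsed: 12:00 - 9:00 = 180 minutes
Angular displacement: 180 x 0.5 = 90 degrees

Final answer: 90 degrees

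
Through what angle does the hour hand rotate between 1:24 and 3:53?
The hour hand moves 0.5 degrees per minute.
Time elapsed: 3:53 - 1:24 = 149 minutes
Angular displacement: 149 x 0.5 = 74.5 degrees

Final answer: 74.5 degrees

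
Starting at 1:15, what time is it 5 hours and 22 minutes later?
Starting time: 1:15
Adding 22 minutes to 15 minutes: 15 + 22 = 37 minutes
Adding 5 hours: 1 + 5 = 6
Final time: 6:37

Final answer: 6:37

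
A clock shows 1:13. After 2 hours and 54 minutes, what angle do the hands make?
First find the time 2 hours and 54 minutes after 1:13.
Total minutes: 1 x 60 + 13 + 2 x 60 + 54 = 247.
247 mod 720 = 247 minutes = 4:07.
Now compute the angle at 4:07:
Hour hand: 4 x 30 + 7 x 0.5 = 123.5 degrees
Minute hand: 7 x 6 = 42 degrees
Difference: |123.5 - 42| = 81.5 degrees
The angle is 81.5 degrees

Final answer: 81.5 degrees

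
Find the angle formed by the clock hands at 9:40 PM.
Hour hand position: 9 x 30 + 40 x 0.5 = 290 degrees
Minute hand position: 40 x 6 = 240 degrees
Difference: |290 - 240| = 50 degrees
The angle between the hands is 50 degrees

Final answer: 50 degrees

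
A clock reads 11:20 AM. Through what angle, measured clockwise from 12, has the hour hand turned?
The hour hand moves 30 degrees per hour and 0.5 degrees per minute.
At 11:20: (11) x 30 + 20 x 0.5 = 330 + 10 = 340 degrees

Final answer: 340 degrees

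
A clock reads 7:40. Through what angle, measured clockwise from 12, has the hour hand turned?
The hour hand moves 30 degrees per hour and 0.5 degrees per minute.
At 7:40: (7) x 30 + 40 x 0.5 = 210 + 20 = 230 degrees

Final answer: 230 degrees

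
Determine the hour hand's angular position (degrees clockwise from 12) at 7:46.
The hour hand moves 30 degrees per hour and 0.5 degrees per minute.
At 7:46: (7) x 30 + 46 x 0.5 = 210 + 23 = 233 degrees

Final answer: 233 degrees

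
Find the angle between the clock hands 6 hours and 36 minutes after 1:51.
First find the time 6 hours and 36 minutes after 1:51.
Total minutes: 1 x 60 + 51 + 6 x 60 + 36 = 507.
507 mod 720 = 507 minutes = 8:27.
Now compute the angle at 8:27:
Hour hand: 8 x 30 + 27 x 0.5 = 253.5 degrees
Minute hand: 27 x 6 = 162 degrees
Difference: |253.5 - 162| = 91.5 degrees
The angle is 91.5 degrees

Final answer: 91.5 degrees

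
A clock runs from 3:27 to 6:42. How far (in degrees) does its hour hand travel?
The hour hand moves 0.5 degrees per minute.
Time elapsed: 6:42 - 3:27 = 195 minutes
Angular displacement: 195 x 0.5 = 97.5 degrees

Final answer: 97.5 degrees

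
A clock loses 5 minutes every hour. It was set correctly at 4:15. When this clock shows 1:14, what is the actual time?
For every 60 true minutes, the faulty clock advances 55 minutes, so 1 faulty-clock minute corresponds to 60/55 true minutes.
From 4:15 to 1:14 on the faulty dial is 539 minutes.
True elapsed: 539 x 60/55 = 588 minutes = 9 hours and 48 minutes.
True time: 4:15 + 9 hours and 48 minutes = 2:03.

Final answer: 2:03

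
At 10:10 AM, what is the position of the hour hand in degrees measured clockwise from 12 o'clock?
The hour hand moves 30 degrees per hour and 0.5 degrees per minute.
At 10:10: (10) x 30 + 10 x 0.5 = 300 + 5 = 305 degrees

Final answer: 305 degrees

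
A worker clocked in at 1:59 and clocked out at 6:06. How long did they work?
From 1:59 to 6:06:
(6 x 60 + 6) - (1 x 60 + 59) = 366 - 119 = 247 minutes
= 4 hours and 7 minutes

Final answer: 4 hours and 7 minutes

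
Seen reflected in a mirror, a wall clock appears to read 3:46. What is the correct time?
Reflection across the vertical (12-6) axis maps a hand at angle A degrees to (360 - A) degrees, which sends a reading of T minutes past 12:00 to (720 - T) minutes past 12:00.
Mirror reads 3:46 = 226 minutes past 12:00.
Actual time: (720 - 226) mod 720 = 494 minutes = 8:14.

Final answer: 8:14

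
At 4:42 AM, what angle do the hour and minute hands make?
Hour hand position: 4 x 30 + 42 x 0.5 = 141 degrees
Minute hand position: 42 x 6 = 252 degrees
Difference: |141 - 252| = 111 degrees
The angle between the hands is 111 degrees

Final answer: 111 degrees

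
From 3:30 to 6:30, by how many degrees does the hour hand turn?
The hour hand moves 0.5 degrees per minute.
Time elapsed: 6:30 - 3:30 = 180 minutes
Angular displacement: 180 x 0.5 = 90 degrees

Final answer: 90 degrees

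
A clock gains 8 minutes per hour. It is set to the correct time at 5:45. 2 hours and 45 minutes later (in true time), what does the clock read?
For every 60 true minutes, the faulty clock advances 60 + 8 = 68 minutes.
True elapsed: 2 hours and 45 minutes = 165 minutes.
Faulty clock advances: 165 x 68/60 = 187 minutes (drift: 22 minutes ahead).
Shown time: 5:45 + 187 minutes = 8:52.

Final answer: 8:52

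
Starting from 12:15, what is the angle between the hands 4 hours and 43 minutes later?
First find the time 4 hours and 43 minutes after 12:15.
Total minutes: 12 x 60 + 15 + 4 x 60 + 43 = 1018.
1018 mod 720 = 298 minutes = 4:58.
Now compute the angle at 4:58:
Hour hand: 4 x 30 + 58 x 0.5 = 149 degrees
Minute hand: 58 x 6 = 348 degrees
Difference: |149 - 348| = 199 degrees
Smaller angle: 360 - 199 = 161 degrees

Final answer: 161 degrees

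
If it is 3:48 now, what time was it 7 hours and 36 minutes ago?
Starting time: 3:48 = 228 total minutes past 12:00
Subtracting: 7 hours and 36 minutes = 456 minutes
228 - 456 = -228 (negative, add 12 hours = 720) = 492 minutes
= 8 hours and 12 minutes past 12:00 = 8:12

Final answer: 8:12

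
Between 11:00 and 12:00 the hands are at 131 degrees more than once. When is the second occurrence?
At t minutes past 11:00, the hour hand is at 30 x 11 + 0.5t degrees and the minute hand is at 6t degrees.
The smaller angle between them is 131 degrees when |30H - 5.5t| = 131 or |30H - 5.5t| = 229.
With H = 11, solve 30 x 11 - 5.5t = +/- target for each target:
  t = (30 x 11 - 131) / 5.5 = 36.18
  t = (30 x 11 + 131) / 5.5 = 83.82 (outside (0, 60))
  t = (30 x 11 - 229) / 5.5 = 18.36
  t = (30 x 11 + 229) / 5.5 = 101.64 (outside (0, 60))
Valid solutions in (0, 60): {18.36, 36.18} minutes.
The second occurrence is t = 36.18 minutes.
The hands form a 131-degree angle at 36.18 minutes past 11:00.

Final answer: 36.18 minutes past 11:00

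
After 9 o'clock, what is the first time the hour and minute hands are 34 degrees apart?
At t minutes past 9:00, the hour hand is at 30 x 9 + 0.5t degrees and the minute hand is at 6t degrees.
The smaller angle between them is 34 degrees when |30H - 5.5t| = 34 or |30H - 5.5t| = 326.
With H = 9, solve 30 x 9 - 5.5t = +/- target for each target:
  t = (30 x 9 - 34) / 5.5 = 42.91
  t = (30 x 9 + 34) / 5.5 = 55.27
  t = (30 x 9 - 326) / 5.5 = -10.18 (outside (0, 60))
  t = (30 x 9 + 326) / 5.5 = 108.36 (outside (0, 60))
Valid solutions in (0, 60): {42.91, 55.27} minutes.
The first occurrence is t = 42.91 minutes.
The hands form a 34-degree angle at 42.91 minutes past 9:00.

Final answer: 42.91 minutes past 9:00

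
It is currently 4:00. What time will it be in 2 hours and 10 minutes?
Starting time: 4:00
Adding 10 minutes to 0 minutes: 0 + 10 = 10 minutes
Adding 2 hours: 4 + 2 = 6
Final time: 6:10

Final answer: 6:10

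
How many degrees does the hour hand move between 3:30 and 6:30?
The hour hand moves 0.5 degrees per minute.
Time elapsed: 6:30 - 3:30 = 180 minutes
Angular displacement: 180 x 0.5 = 90 degrees

Final answer: 90 degrees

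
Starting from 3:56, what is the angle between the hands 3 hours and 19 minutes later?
First find the time 3 hours and 19 minutes after 3:56.
Total minutes: 3 x 60 + 56 + 3 x 60 + 19 = 435.
435 mod 720 = 435 minutes = 7:15.
Now compute the angle at 7:15:
Hour hand: 7 x 30 + 15 x 0.5 = 217.5 degrees
Minute hand: 15 x 6 = 90 degrees
Difference: |217.5 - 90| = 127.5 degrees
The angle is 127.5 degrees

Final answer: 127.5 degrees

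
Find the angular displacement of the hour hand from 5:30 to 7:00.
The hour hand moves 0.5 degrees per minute.
Time elapsed: 7:00 - 5:30 = 90 minutes
Angular displacement: 90 x 0.5 = 45 degrees

Final answer: 45 degrees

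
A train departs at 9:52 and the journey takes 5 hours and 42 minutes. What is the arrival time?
Starting time: 9:52
Adding 42 minutes to 52 minutes: 52 + 42 = 94 minutes = 1 hour and 34 minutes
Adding 5 hours: 9 + 5 + 1 (carry) = 15 - 12 = 3
Final time: 3:34

Final answer: 3:34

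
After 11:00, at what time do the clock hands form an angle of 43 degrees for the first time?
At t minutes past 11:00, the hour hand is at 30 x 11 + 0.5t degrees and the minute hand is at 6t degrees.
The smaller angle between them is 43 degrees when |30H - 5.5t| = 43 or |30H - 5.5t| = 317.
With H = 11, solve 30 x 11 - 5.5t = +/- target for each target:
  t = (30 x 11 - 43) / 5.5 = 52.18
  t = (30 x 11 + 43) / 5.5 = 67.82 (outside (0, 60))
  t = (30 x 11 - 317) / 5.5 = 2.36
  t = (30 x 11 + 317) / 5.5 = 117.64 (outside (0, 60))
Valid solutions in (0, 60): {2.36, 52.18} minutes.
The first occurrence is t = 2.36 minutes.
The hands form a 43-degree angle at 2.36 minutes past 11:00.

Final answer: 2.36 minutes past 11:00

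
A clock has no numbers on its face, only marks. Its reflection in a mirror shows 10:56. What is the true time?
Reflection across the vertical (12-6) axis maps a hand at angle A degrees to (360 - A) degrees, which sends a reading of T minutes past 12:00 to (720 - T) minutes past 12:00.
Mirror reads 10:56 = 656 minutes past 12:00.
Actual time: (720 - 656) mod 720 = 64 minutes = 1:04.

Final answer: 1:04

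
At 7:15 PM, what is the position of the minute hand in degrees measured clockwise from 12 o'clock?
The minute hand moves 6 degrees per minute.
At 7:15: 15 x 6 = 90 degrees

Final answer: 90 degrees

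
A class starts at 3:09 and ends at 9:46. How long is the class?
From 3:09 to 9:46:
(9 x 60 + 46) - (3 x 60 + 9) = 586 - 189 = 397 minutes
= 6 hours and 37 minutes

Final answer: 6 hours and 37 minutes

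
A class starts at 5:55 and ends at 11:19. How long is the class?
From 5:55 to 11:19:
(11 x 60 + 19) - (5 x 60 + 55) = 679 - 355 = 324 minutes
= 5 hours and 24 minutes

Final answer: 5 hours and 24 minutes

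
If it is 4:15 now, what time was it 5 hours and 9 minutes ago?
Starting time: 4:15 = 255 total minutes past 12:00
Subtracting: 5 hours and 9 minutes = 309 minutes
255 - 309 = -54 (negative, add 12 hours = 720) = 666 minutes
= 11 hours and 6 minutes past 12:00 = 11:06

Final answer: 11:06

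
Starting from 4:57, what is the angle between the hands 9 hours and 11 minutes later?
First find the time 9 hours and 11 minutes after 4:57.
Total minutes: 4 x 60 + 57 + 9 x 60 + 11 = 848.
848 mod 720 = 128 minutes = 2:08.
Now compute the angle at 2:08:
Hour hand: 2 x 30 + 8 x 0.5 = 64 degrees
Minute hand: 8 x 6 = 48 degrees
Difference: |64 - 48| = 16 degrees
The angle is 16 degrees

Final answer: 16 degrees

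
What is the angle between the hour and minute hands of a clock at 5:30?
Hour hand position: 5 x 30 + 30 x 0.5 = 165 degrees
Minute hand position: 30 x 6 = 180 degrees
Difference: |165 - 180| = 15 degrees
The angle between the hands is 15 degrees

Final answer: 15 degrees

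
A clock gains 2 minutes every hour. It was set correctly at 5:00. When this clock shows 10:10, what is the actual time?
For every 60 true minutes, the faulty clock advances 62 minutes, so 1 faulty-clock minute corresponds to 60/62 true minutes.
From 5:00 to 10:10 on the faulty dial is 310 minutes.
True elapsed: 310 x 60/62 = 300 minutes = 5 hours.
True time: 5:00 + 5 hours = 10:00.

Final answer: 10:00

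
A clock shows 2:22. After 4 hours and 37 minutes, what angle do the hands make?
First find the time 4 hours and 37 minutes after 2:22.
Total minutes: 2 x 60 + 22 + 4 x 60 + 37 = 419.
419 mod 720 = 419 minutes = 6:59.
Now compute the angle at 6:59:
Hour hand: 6 x 30 + 59 x 0.5 = 209.5 degrees
Minute hand: 59 x 6 = 354 degrees
Difference: |209.5 - 354| = 144.5 degrees
The angle is 144.5 degrees

Final answer: 144.5 degrees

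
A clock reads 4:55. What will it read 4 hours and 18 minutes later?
Starting time: 4:55
Adding 18 minutes to 55 minutes: 55 + 18 = 73 minutes = 1 hour and 13 minutes
Adding 4 hours: 4 + 4 + 1 (carry) = 9
Final time: 9:13

Final answer: 9:13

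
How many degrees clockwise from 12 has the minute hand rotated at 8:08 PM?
The minute hand moves 6 degrees per minute.
At 8:08: 8 x 6 = 48 degrees

Final answer: 48 degrees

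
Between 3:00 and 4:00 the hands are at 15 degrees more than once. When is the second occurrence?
At t minutes past 3:00, the hour hand is at 30 x 3 + 0.5t degrees and the minute hand is at 6t degrees.
The smaller angle between them is 15 degrees when |30H - 5.5t| = 15 or |30H - 5.5t| = 345.
With H = 3, solve 30 x 3 - 5.5t = +/- target for each target:
  t = (30 x 3 - 15) / 5.5 = 13.64
  t = (30 x 3 + 15) / 5.5 = 19.09
  t = (30 x 3 - 345) / 5.5 = -46.36 (outside (0, 60))
  t = (30 x 3 + 345) / 5.5 = 79.09 (outside (0, 60))
Valid solutions in (0, 60): {13.64, 19.09} minutes.
The second occurrence is t = 19.09 minutes.
The hands form a 15-degree angle at 19.09 minutes past 3:00.

Final answer: 19.09 minutes past 3:00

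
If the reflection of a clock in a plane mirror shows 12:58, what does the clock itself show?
Reflection across the vertical (12-6) axis maps a hand at angle A degrees to (360 - A) degrees, which sends a reading of T minutes past 12:00 to (720 - T) minutes past 12:00.
Mirror reads 12:58 = 58 minutes past 12:00.
Actual time: (720 - 58) mod 720 = 662 minutes = 11:02.

Final answer: 11:02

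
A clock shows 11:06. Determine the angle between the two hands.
Hour hand position: 11 x 30 + 6 x 0.5 = 333 degrees
Minute hand position: 6 x 6 = 36 degrees
Difference: |333 - 36| = 297 degrees
Since 297 > 180, the smaller angle is 360 - 297 = 63 degrees

Final answer: 63 degrees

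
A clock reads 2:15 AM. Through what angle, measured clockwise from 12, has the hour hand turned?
The hour hand moves 30 degrees per hour and 0.5 degrees per minute.
At 2:15: (2) x 30 + 15 x 0.5 = 60 + 7.5 = 67.5 degrees

Final answer: 67.5 degrees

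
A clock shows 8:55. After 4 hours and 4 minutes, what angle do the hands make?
First find the time 4 hours and 4 minutes after 8:55.
Total minutes: 8 x 60 + 55 + 4 x 60 + 4 = 779.
779 mod 720 = 59 minutes = 12:59.
Now compute the angle at 12:59:
Hour hand: 0 x 30 + 59 x 0.5 = 29.5 degrees
Minute hand: 59 x 6 = 354 degrees
Difference: |29.5 - 354| = 324.5 degrees
Smaller angle: 360 - 324.5 = 35.5 degrees

Final answer: 35.5 degrees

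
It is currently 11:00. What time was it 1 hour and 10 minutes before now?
Starting time: 11:00 = 660 total minutes past 12:00
Subtracting: 1 hour and 10 minutes = 70 minutes
660 - 70 = 590 minutes
= 9 hours and 50 minutes past 12:00 = 9:50

Final answer: 9:50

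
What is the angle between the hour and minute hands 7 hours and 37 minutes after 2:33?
First find the time 7 hours and 37 minutes after 2:33.
Total minutes: 2 x 60 + 33 + 7 x 60 + 37 = 610.
610 mod 720 = 610 minutes = 10:10.
Now compute the angle at 10:10:
Hour hand: 10 x 30 + 10 x 0.5 = 305 degrees
Minute hand: 10 x 6 = 60 degrees
Difference: |305 - 60| = 245 degrees
Smaller angle: 360 - 245 = 115 degrees

Final answer: 115 degrees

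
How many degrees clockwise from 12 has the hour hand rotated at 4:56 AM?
The hour hand moves 30 degrees per hour and 0.5 degrees per minute.
At 4:56: (4) x 30 + 56 x 0.5 = 120 + 28 = 148 degrees

Final answer: 148 degrees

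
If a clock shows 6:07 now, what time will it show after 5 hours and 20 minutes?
Starting time: 6:07
Adding 20 minutes to 7 minutes: 7 + 20 = 27 minutes
Adding 5 hours: 6 + 5 = 11
Final time: 11:27

Final answer: 11:27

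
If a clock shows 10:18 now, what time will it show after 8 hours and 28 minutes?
Starting time: 10:18
Adding 28 minutes to 18 minutes: 18 + 28 = 46 minutes
Adding 8 hours: 10 + 8 = 18 - 12 = 6
Final time: 6:46

Final answer: 6:46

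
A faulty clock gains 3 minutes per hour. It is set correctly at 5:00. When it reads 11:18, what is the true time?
For every 60 true minutes, the faulty clock advances 63 minutes, so 1 faulty-clock minute corresponds to 60/63 true minutes.
From 5:00 to 11:18 on the faulty dial is 378 minutes.
True elapsed: 378 x 60/63 = 360 minutes = 6 hours.
True time: 5:00 + 6 hours = 11:00.

Final answer: 11:00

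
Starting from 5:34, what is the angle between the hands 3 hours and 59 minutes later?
First find the time 3 hours and 59 minutes after 5:34.
Total minutes: 5 x 60 + 34 + 3 x 60 + 59 = 573.
573 mod 720 = 573 minutes = 9:33.
Now compute the angle at 9:33:
Hour hand: 9 x 30 + 33 x 0.5 = 286.5 degrees
Minute hand: 33 x 6 = 198 degrees
Difference: |286.5 - 198| = 88.5 degrees
The angle is 88.5 degrees

Final answer: 88.5 degrees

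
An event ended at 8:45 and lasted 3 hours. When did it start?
Starting time: 8:45 = 525 total minutes past 12:00
Subtracting: 3 hours = 180 minutes
525 - 180 = 345 minutes
= 5 hours and 45 minutes past 12:00 = 5:45

Final answer: 5:45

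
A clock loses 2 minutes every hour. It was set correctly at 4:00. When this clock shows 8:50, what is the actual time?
For every 60 true minutes, the faulty clock advances 58 minutes, so 1 faulty-clock minute corresponds to 60/58 true minutes.
From 4:00 to 8:50 on the faulty dial is 290 minutes.
True elapsed: 290 x 60/58 = 300 minutes = 5 hours.
True time: 4:00 + 5 hours = 9:00.

Final answer: 9:00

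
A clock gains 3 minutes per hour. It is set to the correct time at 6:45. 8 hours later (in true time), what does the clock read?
For every 60 true minutes, the faulty clock advances 60 + 3 = 63 minutes.
True elapsed: 8 hours = 480 minutes.
Faulty clock advances: 480 x 63/60 = 504 minutes (drift: 24 minutes ahead).
Shown time: 6:45 + 504 minutes = 3:09.

Final answer: 3:09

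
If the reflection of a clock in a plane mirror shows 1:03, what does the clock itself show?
Reflection across the vertical (12-6) axis maps a hand at angle A degrees to (360 - A) degrees, which sends a reading of T minutes past 12:00 to (720 - T) minutes past 12:00.
Mirror reads 1:03 = 63 minutes past 12:00.
Actual time: (720 - 63) mod 720 = 657 minutes = 10:57.

Final answer: 10:57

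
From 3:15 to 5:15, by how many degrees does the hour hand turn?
The hour hand moves 0.5 degrees per minute.
Time elapsed: 5:15 - 3:15 = 120 minutes
Angular displacement: 120 x 0.5 = 60 degrees

Final answer: 60 degrees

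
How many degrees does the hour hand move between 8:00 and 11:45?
The hour hand moves 0.5 degrees per minute.
Time elapsed: 11:45 - 8:00 = 225 minutes
Angular displacement: 225 x 0.5 = 112.5 degrees

Final answer: 112.5 degrees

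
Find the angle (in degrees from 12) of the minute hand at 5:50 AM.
The minute hand moves 6 degrees per minute.
At 5:50: 50 x 6 = 300 degrees

Final answer: 300 degrees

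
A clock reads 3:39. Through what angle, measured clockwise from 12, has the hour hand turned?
The hour hand moves 30 degrees per hour and 0.5 degrees per minute.
At 3:39: (3) x 30 + 39 x 0.5 = 90 + 19.5 = 109.5 degrees

Final answer: 109.5 degrees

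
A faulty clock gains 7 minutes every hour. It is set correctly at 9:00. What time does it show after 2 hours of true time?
For every 60 true minutes, the faulty clock advances 60 + 7 = 67 minutes.
True elapsed: 2 hours = 120 minutes.
Faulty clock advances: 120 x 67/60 = 134 minutes (drift: 14 minutes ahead).
Shown time: 9:00 + 134 minutes = 11:14.

Final answer: 11:14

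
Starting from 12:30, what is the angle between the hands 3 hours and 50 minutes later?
First find the time 3 hours and 50 minutes after 12:30.
Total minutes: 12 x 60 + 30 + 3 x 60 + 50 = 980.
980 mod 720 = 260 minutes = 4:20.
Now compute the angle at 4:20:
Hour hand: 4 x 30 + 20 x 0.5 = 130 degrees
Minute hand: 20 x 6 = 120 degrees
Difference: |130 - 120| = 10 degrees
The angle is 10 degrees

Final answer: 10 degrees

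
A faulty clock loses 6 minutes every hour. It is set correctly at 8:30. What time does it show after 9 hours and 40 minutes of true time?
For every 60 true minutes, the faulty clock advances 60 - 6 = 54 minutes.
True elapsed: 9 hours and 40 minutes = 580 minutes.
Faulty clock advances: 580 x 54/60 = 522 minutes (drift: 58 minutes behind).
Shown time: 8:30 + 522 minutes = 5:12.

Final answer: 5:12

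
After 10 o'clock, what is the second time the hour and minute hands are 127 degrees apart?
At t minutes past 10:00, the hour hand is at 30 x 10 + 0.5t degrees and the minute hand is at 6t degrees.
The smaller angle between them is 127 degrees when |30H - 5.5t| = 127 or |30H - 5.5t| = 233.
With H = 10, solve 30 x 10 - 5.5t = +/- target for each target:
  t = (30 x 10 - 127) / 5.5 = 31.45
  t = (30 x 10 + 127) / 5.5 = 77.64 (outside (0, 60))
  t = (30 x 10 - 233) / 5.5 = 12.18
  t = (30 x 10 + 233) / 5.5 = 96.91 (outside (0, 60))
Valid solutions in (0, 60): {12.18, 31.45} minutes.
The second occurrence is t = 31.45 minutes.
The hands form a 127-degree angle at 31.45 minutes past 10:00.

Final answer: 31.45 minutes past 10:00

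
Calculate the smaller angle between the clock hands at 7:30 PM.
Hour hand position: 7 x 30 + 30 x 0.5 = 225 degrees
Minute hand position: 30 x 6 = 180 degrees
Difference: |225 - 180| = 45 degrees
The angle between the hands is 45 degrees

Final answer: 45 degrees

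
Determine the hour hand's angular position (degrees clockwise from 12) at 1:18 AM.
The hour hand moves 30 degrees per hour and 0.5 degrees per minute.
At 1:18: (1) x 30 + 18 x 0.5 = 30 + 9 = 39 degrees

Final answer: 39 degrees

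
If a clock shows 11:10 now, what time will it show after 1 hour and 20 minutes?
Starting time: 11:10
Adding 20 minutes to 10 minutes: 10 + 20 = 30 minutes
Adding 1 hour: 11 + 1 = 12
Final time: 12:30

Final answer: 12:30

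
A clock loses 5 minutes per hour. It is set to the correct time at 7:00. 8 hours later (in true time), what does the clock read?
For every 60 true minutes, the faulty clock advances 60 - 5 = 55 minutes.
True elapsed: 8 hours = 480 minutes.
Faulty clock advances: 480 x 55/60 = 440 minutes (drift: 40 minutes behind).
Shown time: 7:00 + 440 minutes = 2:20.

Final answer: 2:20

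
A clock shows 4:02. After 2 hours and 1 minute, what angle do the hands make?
First find the time 2 hours and 1 minute after 4:02.
Total minutes: 4 x 60 + 2 + 2 x 60 + 1 = 363.
363 mod 720 = 363 minutes = 6:03.
Now compute the angle at 6:03:
Hour hand: 6 x 30 + 3 x 0.5 = 181.5 degrees
Minute hand: 3 x 6 = 18 degrees
Difference: |181.5 - 18| = 163.5 degrees
The angle is 163.5 degrees

Final answer: 163.5 degrees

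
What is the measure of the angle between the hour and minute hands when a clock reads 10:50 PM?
Hour hand position: 10 x 30 + 50 x 0.5 = 325 degrees
Minute hand position: 50 x 6 = 300 degrees
Difference: |325 - 300| = 25 degrees
The angle between the hands is 25 degrees

Final answer: 25 degrees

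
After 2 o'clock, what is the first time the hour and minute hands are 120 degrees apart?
At t minutes past 2:00, the hour hand is at 30 x 2 + 0.5t degrees and the minute hand is at 6t degrees.
The smaller angle between them is 120 degrees when |30H - 5.5t| = 120 or |30H - 5.5t| = 240.
With H = 2, solve 30 x 2 - 5.5t = +/- target for each target:
  t = (30 x 2 - 120) / 5.5 = -10.91 (outside (0, 60))
  t = (30 x 2 + 120) / 5.5 = 32.73
  t = (30 x 2 - 240) / 5.5 = -32.73 (outside (0, 60))
  t = (30 x 2 + 240) / 5.5 = 54.55
Valid solutions in (0, 60): {32.73, 54.55} minutes.
The first occurrence is t = 32.73 minutes.
The hands form a 120-degree angle at 32.73 minutes past 2:00.

Final answer: 32.73 minutes past 2:00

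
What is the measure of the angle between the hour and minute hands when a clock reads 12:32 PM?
Hour hand position: 0 x 30 + 32 x 0.5 = 16 degrees
Minute hand position: 32 x 6 = 192 degrees
Difference: |16 - 192| = 176 degrees
The angle between the hands is 176 degrees

Final answer: 176 degrees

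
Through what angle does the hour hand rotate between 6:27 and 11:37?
The hour hand moves 0.5 degrees per minute.
Time elapsed: 11:37 - 6:27 = 310 minutes
Angular displacement: 310 x 0.5 = 155 degrees

Final answer: 155 degrees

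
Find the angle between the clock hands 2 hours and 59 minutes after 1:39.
First find the time 2 hours and 59 minutes after 1:39.
Total minutes: 1 x 60 + 39 + 2 x 60 + 59 = 278.
278 mod 720 = 278 minutes = 4:38.
Now compute the angle at 4:38:
Hour hand: 4 x 30 + 38 x 0.5 = 139 degrees
Minute hand: 38 x 6 = 228 degrees
Difference: |139 - 228| = 89 degrees
The angle is 89 degrees

Final answer: 89 degrees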